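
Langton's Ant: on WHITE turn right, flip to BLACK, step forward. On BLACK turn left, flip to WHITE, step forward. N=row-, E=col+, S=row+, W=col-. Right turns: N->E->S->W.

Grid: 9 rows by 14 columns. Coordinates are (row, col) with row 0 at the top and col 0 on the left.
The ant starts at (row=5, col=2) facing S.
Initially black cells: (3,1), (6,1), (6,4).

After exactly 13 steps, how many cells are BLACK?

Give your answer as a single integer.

Step 1: on WHITE (5,2): turn R to W, flip to black, move to (5,1). |black|=4
Step 2: on WHITE (5,1): turn R to N, flip to black, move to (4,1). |black|=5
Step 3: on WHITE (4,1): turn R to E, flip to black, move to (4,2). |black|=6
Step 4: on WHITE (4,2): turn R to S, flip to black, move to (5,2). |black|=7
Step 5: on BLACK (5,2): turn L to E, flip to white, move to (5,3). |black|=6
Step 6: on WHITE (5,3): turn R to S, flip to black, move to (6,3). |black|=7
Step 7: on WHITE (6,3): turn R to W, flip to black, move to (6,2). |black|=8
Step 8: on WHITE (6,2): turn R to N, flip to black, move to (5,2). |black|=9
Step 9: on WHITE (5,2): turn R to E, flip to black, move to (5,3). |black|=10
Step 10: on BLACK (5,3): turn L to N, flip to white, move to (4,3). |black|=9
Step 11: on WHITE (4,3): turn R to E, flip to black, move to (4,4). |black|=10
Step 12: on WHITE (4,4): turn R to S, flip to black, move to (5,4). |black|=11
Step 13: on WHITE (5,4): turn R to W, flip to black, move to (5,3). |black|=12

Answer: 12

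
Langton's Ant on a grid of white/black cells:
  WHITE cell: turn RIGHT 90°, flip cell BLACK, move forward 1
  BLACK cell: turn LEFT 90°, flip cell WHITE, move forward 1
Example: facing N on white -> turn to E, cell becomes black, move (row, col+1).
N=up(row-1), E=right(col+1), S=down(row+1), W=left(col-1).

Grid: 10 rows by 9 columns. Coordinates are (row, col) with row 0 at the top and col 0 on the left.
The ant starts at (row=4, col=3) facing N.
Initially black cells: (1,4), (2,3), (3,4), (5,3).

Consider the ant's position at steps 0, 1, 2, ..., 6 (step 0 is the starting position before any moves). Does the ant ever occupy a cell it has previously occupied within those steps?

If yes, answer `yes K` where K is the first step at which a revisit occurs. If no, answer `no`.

Answer: no

Derivation:
Step 1: on WHITE (4,3): turn R to E, flip to black, move to (4,4). |black|=5 — new cell
Step 2: on WHITE (4,4): turn R to S, flip to black, move to (5,4). |black|=6 — new cell
Step 3: on WHITE (5,4): turn R to W, flip to black, move to (5,3). |black|=7 — new cell
Step 4: on BLACK (5,3): turn L to S, flip to white, move to (6,3). |black|=6 — new cell
Step 5: on WHITE (6,3): turn R to W, flip to black, move to (6,2). |black|=7 — new cell
Step 6: on WHITE (6,2): turn R to N, flip to black, move to (5,2). |black|=8 — new cell
No revisit within 6 steps.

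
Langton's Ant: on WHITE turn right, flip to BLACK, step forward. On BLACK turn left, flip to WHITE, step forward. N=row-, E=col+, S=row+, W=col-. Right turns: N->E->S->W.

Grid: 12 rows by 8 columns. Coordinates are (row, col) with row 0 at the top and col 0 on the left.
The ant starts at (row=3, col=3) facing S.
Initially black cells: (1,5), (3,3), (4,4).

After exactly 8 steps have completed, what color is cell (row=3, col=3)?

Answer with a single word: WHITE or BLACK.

Answer: WHITE

Derivation:
Step 1: on BLACK (3,3): turn L to E, flip to white, move to (3,4). |black|=2
Step 2: on WHITE (3,4): turn R to S, flip to black, move to (4,4). |black|=3
Step 3: on BLACK (4,4): turn L to E, flip to white, move to (4,5). |black|=2
Step 4: on WHITE (4,5): turn R to S, flip to black, move to (5,5). |black|=3
Step 5: on WHITE (5,5): turn R to W, flip to black, move to (5,4). |black|=4
Step 6: on WHITE (5,4): turn R to N, flip to black, move to (4,4). |black|=5
Step 7: on WHITE (4,4): turn R to E, flip to black, move to (4,5). |black|=6
Step 8: on BLACK (4,5): turn L to N, flip to white, move to (3,5). |black|=5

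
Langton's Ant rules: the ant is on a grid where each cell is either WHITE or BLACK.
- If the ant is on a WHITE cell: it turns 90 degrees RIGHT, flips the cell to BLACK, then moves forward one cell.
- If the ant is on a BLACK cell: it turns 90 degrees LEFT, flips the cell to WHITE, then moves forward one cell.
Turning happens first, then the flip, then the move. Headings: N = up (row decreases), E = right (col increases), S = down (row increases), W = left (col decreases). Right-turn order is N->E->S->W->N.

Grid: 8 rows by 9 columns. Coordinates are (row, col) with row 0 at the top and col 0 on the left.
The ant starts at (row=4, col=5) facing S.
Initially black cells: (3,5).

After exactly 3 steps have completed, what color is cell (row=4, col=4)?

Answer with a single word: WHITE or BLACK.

Step 1: on WHITE (4,5): turn R to W, flip to black, move to (4,4). |black|=2
Step 2: on WHITE (4,4): turn R to N, flip to black, move to (3,4). |black|=3
Step 3: on WHITE (3,4): turn R to E, flip to black, move to (3,5). |black|=4

Answer: BLACK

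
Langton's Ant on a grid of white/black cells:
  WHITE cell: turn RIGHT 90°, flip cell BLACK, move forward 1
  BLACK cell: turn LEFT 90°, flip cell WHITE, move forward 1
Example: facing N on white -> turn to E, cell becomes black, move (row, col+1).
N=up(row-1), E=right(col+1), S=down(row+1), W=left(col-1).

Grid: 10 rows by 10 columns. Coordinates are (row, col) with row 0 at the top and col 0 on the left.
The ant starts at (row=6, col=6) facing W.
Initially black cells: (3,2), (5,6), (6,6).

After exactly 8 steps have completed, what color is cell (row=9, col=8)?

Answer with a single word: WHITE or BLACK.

Step 1: on BLACK (6,6): turn L to S, flip to white, move to (7,6). |black|=2
Step 2: on WHITE (7,6): turn R to W, flip to black, move to (7,5). |black|=3
Step 3: on WHITE (7,5): turn R to N, flip to black, move to (6,5). |black|=4
Step 4: on WHITE (6,5): turn R to E, flip to black, move to (6,6). |black|=5
Step 5: on WHITE (6,6): turn R to S, flip to black, move to (7,6). |black|=6
Step 6: on BLACK (7,6): turn L to E, flip to white, move to (7,7). |black|=5
Step 7: on WHITE (7,7): turn R to S, flip to black, move to (8,7). |black|=6
Step 8: on WHITE (8,7): turn R to W, flip to black, move to (8,6). |black|=7

Answer: WHITE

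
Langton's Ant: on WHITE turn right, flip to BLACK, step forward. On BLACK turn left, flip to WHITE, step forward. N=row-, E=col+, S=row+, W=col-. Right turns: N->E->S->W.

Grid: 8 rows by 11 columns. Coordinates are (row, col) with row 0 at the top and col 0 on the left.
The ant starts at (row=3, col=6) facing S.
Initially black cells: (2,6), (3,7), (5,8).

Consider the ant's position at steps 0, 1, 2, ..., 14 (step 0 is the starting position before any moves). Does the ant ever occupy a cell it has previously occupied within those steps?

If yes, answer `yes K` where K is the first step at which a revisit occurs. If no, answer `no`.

Answer: yes 7

Derivation:
Step 1: on WHITE (3,6): turn R to W, flip to black, move to (3,5). |black|=4 — new cell
Step 2: on WHITE (3,5): turn R to N, flip to black, move to (2,5). |black|=5 — new cell
Step 3: on WHITE (2,5): turn R to E, flip to black, move to (2,6). |black|=6 — new cell
Step 4: on BLACK (2,6): turn L to N, flip to white, move to (1,6). |black|=5 — new cell
Step 5: on WHITE (1,6): turn R to E, flip to black, move to (1,7). |black|=6 — new cell
Step 6: on WHITE (1,7): turn R to S, flip to black, move to (2,7). |black|=7 — new cell
Step 7: on WHITE (2,7): turn R to W, flip to black, move to (2,6). |black|=8 — REVISIT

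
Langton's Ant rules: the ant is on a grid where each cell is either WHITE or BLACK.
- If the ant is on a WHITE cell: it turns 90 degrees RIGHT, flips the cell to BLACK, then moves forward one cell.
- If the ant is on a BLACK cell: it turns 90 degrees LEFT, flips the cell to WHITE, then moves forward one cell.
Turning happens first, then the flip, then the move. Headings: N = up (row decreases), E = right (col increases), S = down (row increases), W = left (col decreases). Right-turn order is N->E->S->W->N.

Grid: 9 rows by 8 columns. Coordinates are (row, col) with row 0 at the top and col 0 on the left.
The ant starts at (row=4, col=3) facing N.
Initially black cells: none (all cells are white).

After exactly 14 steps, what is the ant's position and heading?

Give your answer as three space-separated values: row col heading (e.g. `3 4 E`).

Step 1: on WHITE (4,3): turn R to E, flip to black, move to (4,4). |black|=1
Step 2: on WHITE (4,4): turn R to S, flip to black, move to (5,4). |black|=2
Step 3: on WHITE (5,4): turn R to W, flip to black, move to (5,3). |black|=3
Step 4: on WHITE (5,3): turn R to N, flip to black, move to (4,3). |black|=4
Step 5: on BLACK (4,3): turn L to W, flip to white, move to (4,2). |black|=3
Step 6: on WHITE (4,2): turn R to N, flip to black, move to (3,2). |black|=4
Step 7: on WHITE (3,2): turn R to E, flip to black, move to (3,3). |black|=5
Step 8: on WHITE (3,3): turn R to S, flip to black, move to (4,3). |black|=6
Step 9: on WHITE (4,3): turn R to W, flip to black, move to (4,2). |black|=7
Step 10: on BLACK (4,2): turn L to S, flip to white, move to (5,2). |black|=6
Step 11: on WHITE (5,2): turn R to W, flip to black, move to (5,1). |black|=7
Step 12: on WHITE (5,1): turn R to N, flip to black, move to (4,1). |black|=8
Step 13: on WHITE (4,1): turn R to E, flip to black, move to (4,2). |black|=9
Step 14: on WHITE (4,2): turn R to S, flip to black, move to (5,2). |black|=10

Answer: 5 2 S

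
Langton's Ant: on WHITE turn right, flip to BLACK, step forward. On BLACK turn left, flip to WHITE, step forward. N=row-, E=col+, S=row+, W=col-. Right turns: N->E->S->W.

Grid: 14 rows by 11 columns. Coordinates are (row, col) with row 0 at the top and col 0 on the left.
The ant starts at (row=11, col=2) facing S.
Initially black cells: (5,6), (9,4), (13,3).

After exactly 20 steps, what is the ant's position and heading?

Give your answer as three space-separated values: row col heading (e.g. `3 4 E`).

Answer: 9 4 N

Derivation:
Step 1: on WHITE (11,2): turn R to W, flip to black, move to (11,1). |black|=4
Step 2: on WHITE (11,1): turn R to N, flip to black, move to (10,1). |black|=5
Step 3: on WHITE (10,1): turn R to E, flip to black, move to (10,2). |black|=6
Step 4: on WHITE (10,2): turn R to S, flip to black, move to (11,2). |black|=7
Step 5: on BLACK (11,2): turn L to E, flip to white, move to (11,3). |black|=6
Step 6: on WHITE (11,3): turn R to S, flip to black, move to (12,3). |black|=7
Step 7: on WHITE (12,3): turn R to W, flip to black, move to (12,2). |black|=8
Step 8: on WHITE (12,2): turn R to N, flip to black, move to (11,2). |black|=9
Step 9: on WHITE (11,2): turn R to E, flip to black, move to (11,3). |black|=10
Step 10: on BLACK (11,3): turn L to N, flip to white, move to (10,3). |black|=9
Step 11: on WHITE (10,3): turn R to E, flip to black, move to (10,4). |black|=10
Step 12: on WHITE (10,4): turn R to S, flip to black, move to (11,4). |black|=11
Step 13: on WHITE (11,4): turn R to W, flip to black, move to (11,3). |black|=12
Step 14: on WHITE (11,3): turn R to N, flip to black, move to (10,3). |black|=13
Step 15: on BLACK (10,3): turn L to W, flip to white, move to (10,2). |black|=12
Step 16: on BLACK (10,2): turn L to S, flip to white, move to (11,2). |black|=11
Step 17: on BLACK (11,2): turn L to E, flip to white, move to (11,3). |black|=10
Step 18: on BLACK (11,3): turn L to N, flip to white, move to (10,3). |black|=9
Step 19: on WHITE (10,3): turn R to E, flip to black, move to (10,4). |black|=10
Step 20: on BLACK (10,4): turn L to N, flip to white, move to (9,4). |black|=9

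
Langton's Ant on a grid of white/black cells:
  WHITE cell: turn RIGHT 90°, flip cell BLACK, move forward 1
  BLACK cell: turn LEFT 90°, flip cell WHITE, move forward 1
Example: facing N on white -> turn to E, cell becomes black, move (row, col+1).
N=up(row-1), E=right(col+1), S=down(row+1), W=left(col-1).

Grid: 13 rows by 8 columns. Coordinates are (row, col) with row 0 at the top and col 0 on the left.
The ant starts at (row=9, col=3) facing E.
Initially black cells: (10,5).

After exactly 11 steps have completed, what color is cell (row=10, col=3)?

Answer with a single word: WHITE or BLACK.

Answer: BLACK

Derivation:
Step 1: on WHITE (9,3): turn R to S, flip to black, move to (10,3). |black|=2
Step 2: on WHITE (10,3): turn R to W, flip to black, move to (10,2). |black|=3
Step 3: on WHITE (10,2): turn R to N, flip to black, move to (9,2). |black|=4
Step 4: on WHITE (9,2): turn R to E, flip to black, move to (9,3). |black|=5
Step 5: on BLACK (9,3): turn L to N, flip to white, move to (8,3). |black|=4
Step 6: on WHITE (8,3): turn R to E, flip to black, move to (8,4). |black|=5
Step 7: on WHITE (8,4): turn R to S, flip to black, move to (9,4). |black|=6
Step 8: on WHITE (9,4): turn R to W, flip to black, move to (9,3). |black|=7
Step 9: on WHITE (9,3): turn R to N, flip to black, move to (8,3). |black|=8
Step 10: on BLACK (8,3): turn L to W, flip to white, move to (8,2). |black|=7
Step 11: on WHITE (8,2): turn R to N, flip to black, move to (7,2). |black|=8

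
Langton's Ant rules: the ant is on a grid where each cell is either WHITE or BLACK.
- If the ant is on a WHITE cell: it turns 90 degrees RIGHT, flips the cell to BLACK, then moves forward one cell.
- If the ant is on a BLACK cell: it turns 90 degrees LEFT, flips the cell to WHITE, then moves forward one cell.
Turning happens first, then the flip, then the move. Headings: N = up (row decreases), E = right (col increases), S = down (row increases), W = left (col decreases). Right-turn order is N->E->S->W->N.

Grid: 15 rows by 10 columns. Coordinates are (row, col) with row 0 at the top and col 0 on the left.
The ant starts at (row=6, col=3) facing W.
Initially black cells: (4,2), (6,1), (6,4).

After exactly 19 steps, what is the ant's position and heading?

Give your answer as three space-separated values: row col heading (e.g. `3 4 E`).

Step 1: on WHITE (6,3): turn R to N, flip to black, move to (5,3). |black|=4
Step 2: on WHITE (5,3): turn R to E, flip to black, move to (5,4). |black|=5
Step 3: on WHITE (5,4): turn R to S, flip to black, move to (6,4). |black|=6
Step 4: on BLACK (6,4): turn L to E, flip to white, move to (6,5). |black|=5
Step 5: on WHITE (6,5): turn R to S, flip to black, move to (7,5). |black|=6
Step 6: on WHITE (7,5): turn R to W, flip to black, move to (7,4). |black|=7
Step 7: on WHITE (7,4): turn R to N, flip to black, move to (6,4). |black|=8
Step 8: on WHITE (6,4): turn R to E, flip to black, move to (6,5). |black|=9
Step 9: on BLACK (6,5): turn L to N, flip to white, move to (5,5). |black|=8
Step 10: on WHITE (5,5): turn R to E, flip to black, move to (5,6). |black|=9
Step 11: on WHITE (5,6): turn R to S, flip to black, move to (6,6). |black|=10
Step 12: on WHITE (6,6): turn R to W, flip to black, move to (6,5). |black|=11
Step 13: on WHITE (6,5): turn R to N, flip to black, move to (5,5). |black|=12
Step 14: on BLACK (5,5): turn L to W, flip to white, move to (5,4). |black|=11
Step 15: on BLACK (5,4): turn L to S, flip to white, move to (6,4). |black|=10
Step 16: on BLACK (6,4): turn L to E, flip to white, move to (6,5). |black|=9
Step 17: on BLACK (6,5): turn L to N, flip to white, move to (5,5). |black|=8
Step 18: on WHITE (5,5): turn R to E, flip to black, move to (5,6). |black|=9
Step 19: on BLACK (5,6): turn L to N, flip to white, move to (4,6). |black|=8

Answer: 4 6 N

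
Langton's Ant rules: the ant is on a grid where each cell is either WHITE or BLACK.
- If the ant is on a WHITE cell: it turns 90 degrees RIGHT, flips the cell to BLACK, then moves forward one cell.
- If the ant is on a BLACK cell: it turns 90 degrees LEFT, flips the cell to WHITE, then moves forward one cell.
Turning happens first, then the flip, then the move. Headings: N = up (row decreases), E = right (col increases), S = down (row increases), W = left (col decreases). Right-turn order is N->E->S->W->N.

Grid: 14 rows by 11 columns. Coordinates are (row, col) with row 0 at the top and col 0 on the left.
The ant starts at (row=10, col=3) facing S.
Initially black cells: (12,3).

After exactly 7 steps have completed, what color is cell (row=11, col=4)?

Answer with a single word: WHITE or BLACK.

Answer: BLACK

Derivation:
Step 1: on WHITE (10,3): turn R to W, flip to black, move to (10,2). |black|=2
Step 2: on WHITE (10,2): turn R to N, flip to black, move to (9,2). |black|=3
Step 3: on WHITE (9,2): turn R to E, flip to black, move to (9,3). |black|=4
Step 4: on WHITE (9,3): turn R to S, flip to black, move to (10,3). |black|=5
Step 5: on BLACK (10,3): turn L to E, flip to white, move to (10,4). |black|=4
Step 6: on WHITE (10,4): turn R to S, flip to black, move to (11,4). |black|=5
Step 7: on WHITE (11,4): turn R to W, flip to black, move to (11,3). |black|=6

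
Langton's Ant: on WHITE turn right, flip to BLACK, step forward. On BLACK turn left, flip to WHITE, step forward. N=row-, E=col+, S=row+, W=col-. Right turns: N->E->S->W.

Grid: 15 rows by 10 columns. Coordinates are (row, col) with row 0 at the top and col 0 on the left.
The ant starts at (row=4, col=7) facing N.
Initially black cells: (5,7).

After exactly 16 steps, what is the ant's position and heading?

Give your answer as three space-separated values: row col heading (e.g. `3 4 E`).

Answer: 6 7 S

Derivation:
Step 1: on WHITE (4,7): turn R to E, flip to black, move to (4,8). |black|=2
Step 2: on WHITE (4,8): turn R to S, flip to black, move to (5,8). |black|=3
Step 3: on WHITE (5,8): turn R to W, flip to black, move to (5,7). |black|=4
Step 4: on BLACK (5,7): turn L to S, flip to white, move to (6,7). |black|=3
Step 5: on WHITE (6,7): turn R to W, flip to black, move to (6,6). |black|=4
Step 6: on WHITE (6,6): turn R to N, flip to black, move to (5,6). |black|=5
Step 7: on WHITE (5,6): turn R to E, flip to black, move to (5,7). |black|=6
Step 8: on WHITE (5,7): turn R to S, flip to black, move to (6,7). |black|=7
Step 9: on BLACK (6,7): turn L to E, flip to white, move to (6,8). |black|=6
Step 10: on WHITE (6,8): turn R to S, flip to black, move to (7,8). |black|=7
Step 11: on WHITE (7,8): turn R to W, flip to black, move to (7,7). |black|=8
Step 12: on WHITE (7,7): turn R to N, flip to black, move to (6,7). |black|=9
Step 13: on WHITE (6,7): turn R to E, flip to black, move to (6,8). |black|=10
Step 14: on BLACK (6,8): turn L to N, flip to white, move to (5,8). |black|=9
Step 15: on BLACK (5,8): turn L to W, flip to white, move to (5,7). |black|=8
Step 16: on BLACK (5,7): turn L to S, flip to white, move to (6,7). |black|=7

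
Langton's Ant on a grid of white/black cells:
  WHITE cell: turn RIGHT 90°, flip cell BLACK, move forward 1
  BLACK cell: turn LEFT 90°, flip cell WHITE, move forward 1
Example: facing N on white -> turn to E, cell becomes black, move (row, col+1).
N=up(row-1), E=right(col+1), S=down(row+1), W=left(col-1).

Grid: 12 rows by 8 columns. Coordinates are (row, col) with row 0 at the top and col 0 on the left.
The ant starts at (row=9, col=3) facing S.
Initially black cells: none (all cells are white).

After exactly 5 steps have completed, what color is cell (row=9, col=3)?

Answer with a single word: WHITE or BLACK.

Step 1: on WHITE (9,3): turn R to W, flip to black, move to (9,2). |black|=1
Step 2: on WHITE (9,2): turn R to N, flip to black, move to (8,2). |black|=2
Step 3: on WHITE (8,2): turn R to E, flip to black, move to (8,3). |black|=3
Step 4: on WHITE (8,3): turn R to S, flip to black, move to (9,3). |black|=4
Step 5: on BLACK (9,3): turn L to E, flip to white, move to (9,4). |black|=3

Answer: WHITE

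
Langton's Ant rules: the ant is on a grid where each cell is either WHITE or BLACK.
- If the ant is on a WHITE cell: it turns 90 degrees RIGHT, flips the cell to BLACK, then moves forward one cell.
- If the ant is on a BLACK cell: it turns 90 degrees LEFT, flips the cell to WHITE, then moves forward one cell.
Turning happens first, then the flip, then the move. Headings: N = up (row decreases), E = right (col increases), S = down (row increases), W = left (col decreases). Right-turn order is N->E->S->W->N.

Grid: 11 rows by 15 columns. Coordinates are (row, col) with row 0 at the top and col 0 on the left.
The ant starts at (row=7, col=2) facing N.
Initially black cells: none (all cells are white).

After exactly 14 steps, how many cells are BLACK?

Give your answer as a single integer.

Step 1: on WHITE (7,2): turn R to E, flip to black, move to (7,3). |black|=1
Step 2: on WHITE (7,3): turn R to S, flip to black, move to (8,3). |black|=2
Step 3: on WHITE (8,3): turn R to W, flip to black, move to (8,2). |black|=3
Step 4: on WHITE (8,2): turn R to N, flip to black, move to (7,2). |black|=4
Step 5: on BLACK (7,2): turn L to W, flip to white, move to (7,1). |black|=3
Step 6: on WHITE (7,1): turn R to N, flip to black, move to (6,1). |black|=4
Step 7: on WHITE (6,1): turn R to E, flip to black, move to (6,2). |black|=5
Step 8: on WHITE (6,2): turn R to S, flip to black, move to (7,2). |black|=6
Step 9: on WHITE (7,2): turn R to W, flip to black, move to (7,1). |black|=7
Step 10: on BLACK (7,1): turn L to S, flip to white, move to (8,1). |black|=6
Step 11: on WHITE (8,1): turn R to W, flip to black, move to (8,0). |black|=7
Step 12: on WHITE (8,0): turn R to N, flip to black, move to (7,0). |black|=8
Step 13: on WHITE (7,0): turn R to E, flip to black, move to (7,1). |black|=9
Step 14: on WHITE (7,1): turn R to S, flip to black, move to (8,1). |black|=10

Answer: 10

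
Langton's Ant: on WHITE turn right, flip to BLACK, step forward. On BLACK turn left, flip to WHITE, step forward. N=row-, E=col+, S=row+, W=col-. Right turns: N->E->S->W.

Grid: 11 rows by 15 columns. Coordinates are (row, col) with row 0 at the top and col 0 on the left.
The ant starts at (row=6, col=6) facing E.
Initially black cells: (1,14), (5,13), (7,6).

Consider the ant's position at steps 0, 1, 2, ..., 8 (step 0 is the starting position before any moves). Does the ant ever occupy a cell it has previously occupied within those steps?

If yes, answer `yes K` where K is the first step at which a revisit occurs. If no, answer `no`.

Answer: yes 5

Derivation:
Step 1: on WHITE (6,6): turn R to S, flip to black, move to (7,6). |black|=4 — new cell
Step 2: on BLACK (7,6): turn L to E, flip to white, move to (7,7). |black|=3 — new cell
Step 3: on WHITE (7,7): turn R to S, flip to black, move to (8,7). |black|=4 — new cell
Step 4: on WHITE (8,7): turn R to W, flip to black, move to (8,6). |black|=5 — new cell
Step 5: on WHITE (8,6): turn R to N, flip to black, move to (7,6). |black|=6 — REVISIT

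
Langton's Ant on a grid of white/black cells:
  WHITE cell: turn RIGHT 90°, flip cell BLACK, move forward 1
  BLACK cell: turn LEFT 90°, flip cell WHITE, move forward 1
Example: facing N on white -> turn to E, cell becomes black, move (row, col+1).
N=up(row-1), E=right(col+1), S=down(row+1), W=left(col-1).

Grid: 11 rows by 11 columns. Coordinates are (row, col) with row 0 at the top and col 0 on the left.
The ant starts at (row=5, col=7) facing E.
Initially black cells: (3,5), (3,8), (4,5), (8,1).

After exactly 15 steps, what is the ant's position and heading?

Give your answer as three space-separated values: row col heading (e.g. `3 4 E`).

Answer: 5 6 S

Derivation:
Step 1: on WHITE (5,7): turn R to S, flip to black, move to (6,7). |black|=5
Step 2: on WHITE (6,7): turn R to W, flip to black, move to (6,6). |black|=6
Step 3: on WHITE (6,6): turn R to N, flip to black, move to (5,6). |black|=7
Step 4: on WHITE (5,6): turn R to E, flip to black, move to (5,7). |black|=8
Step 5: on BLACK (5,7): turn L to N, flip to white, move to (4,7). |black|=7
Step 6: on WHITE (4,7): turn R to E, flip to black, move to (4,8). |black|=8
Step 7: on WHITE (4,8): turn R to S, flip to black, move to (5,8). |black|=9
Step 8: on WHITE (5,8): turn R to W, flip to black, move to (5,7). |black|=10
Step 9: on WHITE (5,7): turn R to N, flip to black, move to (4,7). |black|=11
Step 10: on BLACK (4,7): turn L to W, flip to white, move to (4,6). |black|=10
Step 11: on WHITE (4,6): turn R to N, flip to black, move to (3,6). |black|=11
Step 12: on WHITE (3,6): turn R to E, flip to black, move to (3,7). |black|=12
Step 13: on WHITE (3,7): turn R to S, flip to black, move to (4,7). |black|=13
Step 14: on WHITE (4,7): turn R to W, flip to black, move to (4,6). |black|=14
Step 15: on BLACK (4,6): turn L to S, flip to white, move to (5,6). |black|=13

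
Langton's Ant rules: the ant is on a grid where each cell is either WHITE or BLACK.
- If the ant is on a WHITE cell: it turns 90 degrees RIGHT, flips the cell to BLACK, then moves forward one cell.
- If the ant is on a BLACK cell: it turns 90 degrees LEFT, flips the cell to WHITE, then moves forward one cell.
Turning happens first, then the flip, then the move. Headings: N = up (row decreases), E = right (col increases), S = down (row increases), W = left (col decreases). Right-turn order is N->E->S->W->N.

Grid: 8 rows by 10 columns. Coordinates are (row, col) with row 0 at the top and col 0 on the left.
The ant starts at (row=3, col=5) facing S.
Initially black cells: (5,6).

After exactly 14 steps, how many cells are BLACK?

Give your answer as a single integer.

Answer: 11

Derivation:
Step 1: on WHITE (3,5): turn R to W, flip to black, move to (3,4). |black|=2
Step 2: on WHITE (3,4): turn R to N, flip to black, move to (2,4). |black|=3
Step 3: on WHITE (2,4): turn R to E, flip to black, move to (2,5). |black|=4
Step 4: on WHITE (2,5): turn R to S, flip to black, move to (3,5). |black|=5
Step 5: on BLACK (3,5): turn L to E, flip to white, move to (3,6). |black|=4
Step 6: on WHITE (3,6): turn R to S, flip to black, move to (4,6). |black|=5
Step 7: on WHITE (4,6): turn R to W, flip to black, move to (4,5). |black|=6
Step 8: on WHITE (4,5): turn R to N, flip to black, move to (3,5). |black|=7
Step 9: on WHITE (3,5): turn R to E, flip to black, move to (3,6). |black|=8
Step 10: on BLACK (3,6): turn L to N, flip to white, move to (2,6). |black|=7
Step 11: on WHITE (2,6): turn R to E, flip to black, move to (2,7). |black|=8
Step 12: on WHITE (2,7): turn R to S, flip to black, move to (3,7). |black|=9
Step 13: on WHITE (3,7): turn R to W, flip to black, move to (3,6). |black|=10
Step 14: on WHITE (3,6): turn R to N, flip to black, move to (2,6). |black|=11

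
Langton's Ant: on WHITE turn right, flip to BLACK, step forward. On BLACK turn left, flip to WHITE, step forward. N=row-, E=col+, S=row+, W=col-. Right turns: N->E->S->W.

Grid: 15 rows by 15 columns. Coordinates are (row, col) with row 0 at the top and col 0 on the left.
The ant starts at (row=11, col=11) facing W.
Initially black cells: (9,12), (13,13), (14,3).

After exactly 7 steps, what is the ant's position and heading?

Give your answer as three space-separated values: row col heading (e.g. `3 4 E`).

Answer: 11 10 N

Derivation:
Step 1: on WHITE (11,11): turn R to N, flip to black, move to (10,11). |black|=4
Step 2: on WHITE (10,11): turn R to E, flip to black, move to (10,12). |black|=5
Step 3: on WHITE (10,12): turn R to S, flip to black, move to (11,12). |black|=6
Step 4: on WHITE (11,12): turn R to W, flip to black, move to (11,11). |black|=7
Step 5: on BLACK (11,11): turn L to S, flip to white, move to (12,11). |black|=6
Step 6: on WHITE (12,11): turn R to W, flip to black, move to (12,10). |black|=7
Step 7: on WHITE (12,10): turn R to N, flip to black, move to (11,10). |black|=8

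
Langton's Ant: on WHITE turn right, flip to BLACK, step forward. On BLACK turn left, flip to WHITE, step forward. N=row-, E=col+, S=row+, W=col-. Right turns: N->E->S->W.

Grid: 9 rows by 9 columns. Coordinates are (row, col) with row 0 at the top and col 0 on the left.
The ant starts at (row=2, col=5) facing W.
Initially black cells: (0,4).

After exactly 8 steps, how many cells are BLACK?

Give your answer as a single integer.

Answer: 7

Derivation:
Step 1: on WHITE (2,5): turn R to N, flip to black, move to (1,5). |black|=2
Step 2: on WHITE (1,5): turn R to E, flip to black, move to (1,6). |black|=3
Step 3: on WHITE (1,6): turn R to S, flip to black, move to (2,6). |black|=4
Step 4: on WHITE (2,6): turn R to W, flip to black, move to (2,5). |black|=5
Step 5: on BLACK (2,5): turn L to S, flip to white, move to (3,5). |black|=4
Step 6: on WHITE (3,5): turn R to W, flip to black, move to (3,4). |black|=5
Step 7: on WHITE (3,4): turn R to N, flip to black, move to (2,4). |black|=6
Step 8: on WHITE (2,4): turn R to E, flip to black, move to (2,5). |black|=7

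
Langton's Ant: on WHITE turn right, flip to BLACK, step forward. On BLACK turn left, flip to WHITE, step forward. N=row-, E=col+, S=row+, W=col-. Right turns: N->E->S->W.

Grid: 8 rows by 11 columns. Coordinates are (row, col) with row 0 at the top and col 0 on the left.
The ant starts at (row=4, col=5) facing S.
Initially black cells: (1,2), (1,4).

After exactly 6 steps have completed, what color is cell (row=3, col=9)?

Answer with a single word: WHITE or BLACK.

Answer: WHITE

Derivation:
Step 1: on WHITE (4,5): turn R to W, flip to black, move to (4,4). |black|=3
Step 2: on WHITE (4,4): turn R to N, flip to black, move to (3,4). |black|=4
Step 3: on WHITE (3,4): turn R to E, flip to black, move to (3,5). |black|=5
Step 4: on WHITE (3,5): turn R to S, flip to black, move to (4,5). |black|=6
Step 5: on BLACK (4,5): turn L to E, flip to white, move to (4,6). |black|=5
Step 6: on WHITE (4,6): turn R to S, flip to black, move to (5,6). |black|=6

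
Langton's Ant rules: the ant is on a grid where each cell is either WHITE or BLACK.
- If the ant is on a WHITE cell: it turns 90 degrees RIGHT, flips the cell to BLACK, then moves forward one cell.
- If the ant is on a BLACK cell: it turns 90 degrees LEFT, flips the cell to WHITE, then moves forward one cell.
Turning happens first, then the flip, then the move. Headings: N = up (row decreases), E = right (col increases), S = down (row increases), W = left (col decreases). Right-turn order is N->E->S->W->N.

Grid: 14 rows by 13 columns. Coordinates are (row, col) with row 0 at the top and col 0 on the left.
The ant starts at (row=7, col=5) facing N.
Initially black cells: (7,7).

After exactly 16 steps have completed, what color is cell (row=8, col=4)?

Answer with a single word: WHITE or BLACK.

Step 1: on WHITE (7,5): turn R to E, flip to black, move to (7,6). |black|=2
Step 2: on WHITE (7,6): turn R to S, flip to black, move to (8,6). |black|=3
Step 3: on WHITE (8,6): turn R to W, flip to black, move to (8,5). |black|=4
Step 4: on WHITE (8,5): turn R to N, flip to black, move to (7,5). |black|=5
Step 5: on BLACK (7,5): turn L to W, flip to white, move to (7,4). |black|=4
Step 6: on WHITE (7,4): turn R to N, flip to black, move to (6,4). |black|=5
Step 7: on WHITE (6,4): turn R to E, flip to black, move to (6,5). |black|=6
Step 8: on WHITE (6,5): turn R to S, flip to black, move to (7,5). |black|=7
Step 9: on WHITE (7,5): turn R to W, flip to black, move to (7,4). |black|=8
Step 10: on BLACK (7,4): turn L to S, flip to white, move to (8,4). |black|=7
Step 11: on WHITE (8,4): turn R to W, flip to black, move to (8,3). |black|=8
Step 12: on WHITE (8,3): turn R to N, flip to black, move to (7,3). |black|=9
Step 13: on WHITE (7,3): turn R to E, flip to black, move to (7,4). |black|=10
Step 14: on WHITE (7,4): turn R to S, flip to black, move to (8,4). |black|=11
Step 15: on BLACK (8,4): turn L to E, flip to white, move to (8,5). |black|=10
Step 16: on BLACK (8,5): turn L to N, flip to white, move to (7,5). |black|=9

Answer: WHITE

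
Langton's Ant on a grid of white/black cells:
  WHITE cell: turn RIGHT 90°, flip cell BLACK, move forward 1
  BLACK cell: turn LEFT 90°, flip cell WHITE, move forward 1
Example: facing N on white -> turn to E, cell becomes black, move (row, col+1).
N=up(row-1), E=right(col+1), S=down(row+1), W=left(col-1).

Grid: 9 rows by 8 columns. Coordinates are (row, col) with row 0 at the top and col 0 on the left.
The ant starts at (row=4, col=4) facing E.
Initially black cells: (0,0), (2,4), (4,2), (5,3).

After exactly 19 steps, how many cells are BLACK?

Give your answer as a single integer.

Answer: 9

Derivation:
Step 1: on WHITE (4,4): turn R to S, flip to black, move to (5,4). |black|=5
Step 2: on WHITE (5,4): turn R to W, flip to black, move to (5,3). |black|=6
Step 3: on BLACK (5,3): turn L to S, flip to white, move to (6,3). |black|=5
Step 4: on WHITE (6,3): turn R to W, flip to black, move to (6,2). |black|=6
Step 5: on WHITE (6,2): turn R to N, flip to black, move to (5,2). |black|=7
Step 6: on WHITE (5,2): turn R to E, flip to black, move to (5,3). |black|=8
Step 7: on WHITE (5,3): turn R to S, flip to black, move to (6,3). |black|=9
Step 8: on BLACK (6,3): turn L to E, flip to white, move to (6,4). |black|=8
Step 9: on WHITE (6,4): turn R to S, flip to black, move to (7,4). |black|=9
Step 10: on WHITE (7,4): turn R to W, flip to black, move to (7,3). |black|=10
Step 11: on WHITE (7,3): turn R to N, flip to black, move to (6,3). |black|=11
Step 12: on WHITE (6,3): turn R to E, flip to black, move to (6,4). |black|=12
Step 13: on BLACK (6,4): turn L to N, flip to white, move to (5,4). |black|=11
Step 14: on BLACK (5,4): turn L to W, flip to white, move to (5,3). |black|=10
Step 15: on BLACK (5,3): turn L to S, flip to white, move to (6,3). |black|=9
Step 16: on BLACK (6,3): turn L to E, flip to white, move to (6,4). |black|=8
Step 17: on WHITE (6,4): turn R to S, flip to black, move to (7,4). |black|=9
Step 18: on BLACK (7,4): turn L to E, flip to white, move to (7,5). |black|=8
Step 19: on WHITE (7,5): turn R to S, flip to black, move to (8,5). |black|=9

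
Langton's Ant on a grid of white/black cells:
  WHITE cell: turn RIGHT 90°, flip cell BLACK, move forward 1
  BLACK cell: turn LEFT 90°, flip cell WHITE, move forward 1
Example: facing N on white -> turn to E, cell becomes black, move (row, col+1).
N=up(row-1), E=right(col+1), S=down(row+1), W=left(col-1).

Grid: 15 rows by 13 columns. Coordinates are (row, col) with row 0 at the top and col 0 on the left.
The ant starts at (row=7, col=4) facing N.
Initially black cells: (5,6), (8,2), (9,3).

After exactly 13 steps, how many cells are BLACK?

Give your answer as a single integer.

Answer: 10

Derivation:
Step 1: on WHITE (7,4): turn R to E, flip to black, move to (7,5). |black|=4
Step 2: on WHITE (7,5): turn R to S, flip to black, move to (8,5). |black|=5
Step 3: on WHITE (8,5): turn R to W, flip to black, move to (8,4). |black|=6
Step 4: on WHITE (8,4): turn R to N, flip to black, move to (7,4). |black|=7
Step 5: on BLACK (7,4): turn L to W, flip to white, move to (7,3). |black|=6
Step 6: on WHITE (7,3): turn R to N, flip to black, move to (6,3). |black|=7
Step 7: on WHITE (6,3): turn R to E, flip to black, move to (6,4). |black|=8
Step 8: on WHITE (6,4): turn R to S, flip to black, move to (7,4). |black|=9
Step 9: on WHITE (7,4): turn R to W, flip to black, move to (7,3). |black|=10
Step 10: on BLACK (7,3): turn L to S, flip to white, move to (8,3). |black|=9
Step 11: on WHITE (8,3): turn R to W, flip to black, move to (8,2). |black|=10
Step 12: on BLACK (8,2): turn L to S, flip to white, move to (9,2). |black|=9
Step 13: on WHITE (9,2): turn R to W, flip to black, move to (9,1). |black|=10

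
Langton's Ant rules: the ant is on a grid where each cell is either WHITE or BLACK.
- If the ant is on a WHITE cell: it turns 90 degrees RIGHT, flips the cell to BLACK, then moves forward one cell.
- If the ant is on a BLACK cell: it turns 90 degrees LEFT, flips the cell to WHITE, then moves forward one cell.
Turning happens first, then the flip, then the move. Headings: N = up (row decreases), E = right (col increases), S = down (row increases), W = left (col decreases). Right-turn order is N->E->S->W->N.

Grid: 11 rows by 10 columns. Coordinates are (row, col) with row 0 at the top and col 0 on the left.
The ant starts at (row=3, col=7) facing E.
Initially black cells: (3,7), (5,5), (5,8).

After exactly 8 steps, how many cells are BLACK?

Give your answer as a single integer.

Answer: 7

Derivation:
Step 1: on BLACK (3,7): turn L to N, flip to white, move to (2,7). |black|=2
Step 2: on WHITE (2,7): turn R to E, flip to black, move to (2,8). |black|=3
Step 3: on WHITE (2,8): turn R to S, flip to black, move to (3,8). |black|=4
Step 4: on WHITE (3,8): turn R to W, flip to black, move to (3,7). |black|=5
Step 5: on WHITE (3,7): turn R to N, flip to black, move to (2,7). |black|=6
Step 6: on BLACK (2,7): turn L to W, flip to white, move to (2,6). |black|=5
Step 7: on WHITE (2,6): turn R to N, flip to black, move to (1,6). |black|=6
Step 8: on WHITE (1,6): turn R to E, flip to black, move to (1,7). |black|=7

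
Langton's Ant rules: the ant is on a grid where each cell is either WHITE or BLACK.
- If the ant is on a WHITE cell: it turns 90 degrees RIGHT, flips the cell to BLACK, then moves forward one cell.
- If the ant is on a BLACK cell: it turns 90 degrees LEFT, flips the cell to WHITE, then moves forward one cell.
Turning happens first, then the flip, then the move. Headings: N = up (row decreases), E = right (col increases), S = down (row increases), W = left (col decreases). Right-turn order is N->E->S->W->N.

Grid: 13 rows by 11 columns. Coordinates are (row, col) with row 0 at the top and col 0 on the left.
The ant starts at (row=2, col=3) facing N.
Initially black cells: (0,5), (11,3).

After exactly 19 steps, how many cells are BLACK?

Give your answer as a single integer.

Step 1: on WHITE (2,3): turn R to E, flip to black, move to (2,4). |black|=3
Step 2: on WHITE (2,4): turn R to S, flip to black, move to (3,4). |black|=4
Step 3: on WHITE (3,4): turn R to W, flip to black, move to (3,3). |black|=5
Step 4: on WHITE (3,3): turn R to N, flip to black, move to (2,3). |black|=6
Step 5: on BLACK (2,3): turn L to W, flip to white, move to (2,2). |black|=5
Step 6: on WHITE (2,2): turn R to N, flip to black, move to (1,2). |black|=6
Step 7: on WHITE (1,2): turn R to E, flip to black, move to (1,3). |black|=7
Step 8: on WHITE (1,3): turn R to S, flip to black, move to (2,3). |black|=8
Step 9: on WHITE (2,3): turn R to W, flip to black, move to (2,2). |black|=9
Step 10: on BLACK (2,2): turn L to S, flip to white, move to (3,2). |black|=8
Step 11: on WHITE (3,2): turn R to W, flip to black, move to (3,1). |black|=9
Step 12: on WHITE (3,1): turn R to N, flip to black, move to (2,1). |black|=10
Step 13: on WHITE (2,1): turn R to E, flip to black, move to (2,2). |black|=11
Step 14: on WHITE (2,2): turn R to S, flip to black, move to (3,2). |black|=12
Step 15: on BLACK (3,2): turn L to E, flip to white, move to (3,3). |black|=11
Step 16: on BLACK (3,3): turn L to N, flip to white, move to (2,3). |black|=10
Step 17: on BLACK (2,3): turn L to W, flip to white, move to (2,2). |black|=9
Step 18: on BLACK (2,2): turn L to S, flip to white, move to (3,2). |black|=8
Step 19: on WHITE (3,2): turn R to W, flip to black, move to (3,1). |black|=9

Answer: 9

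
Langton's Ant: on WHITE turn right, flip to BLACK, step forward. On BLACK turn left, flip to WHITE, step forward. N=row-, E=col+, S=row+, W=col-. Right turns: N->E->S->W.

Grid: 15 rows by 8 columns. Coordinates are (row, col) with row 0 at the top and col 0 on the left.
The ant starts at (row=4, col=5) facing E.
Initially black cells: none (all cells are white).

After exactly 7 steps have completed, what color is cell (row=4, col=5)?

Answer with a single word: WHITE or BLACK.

Answer: WHITE

Derivation:
Step 1: on WHITE (4,5): turn R to S, flip to black, move to (5,5). |black|=1
Step 2: on WHITE (5,5): turn R to W, flip to black, move to (5,4). |black|=2
Step 3: on WHITE (5,4): turn R to N, flip to black, move to (4,4). |black|=3
Step 4: on WHITE (4,4): turn R to E, flip to black, move to (4,5). |black|=4
Step 5: on BLACK (4,5): turn L to N, flip to white, move to (3,5). |black|=3
Step 6: on WHITE (3,5): turn R to E, flip to black, move to (3,6). |black|=4
Step 7: on WHITE (3,6): turn R to S, flip to black, move to (4,6). |black|=5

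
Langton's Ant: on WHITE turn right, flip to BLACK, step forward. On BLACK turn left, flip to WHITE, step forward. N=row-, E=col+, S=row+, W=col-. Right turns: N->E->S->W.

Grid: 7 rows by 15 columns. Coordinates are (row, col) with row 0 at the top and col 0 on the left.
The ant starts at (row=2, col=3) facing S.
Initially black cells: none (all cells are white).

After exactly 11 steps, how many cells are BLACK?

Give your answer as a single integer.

Answer: 7

Derivation:
Step 1: on WHITE (2,3): turn R to W, flip to black, move to (2,2). |black|=1
Step 2: on WHITE (2,2): turn R to N, flip to black, move to (1,2). |black|=2
Step 3: on WHITE (1,2): turn R to E, flip to black, move to (1,3). |black|=3
Step 4: on WHITE (1,3): turn R to S, flip to black, move to (2,3). |black|=4
Step 5: on BLACK (2,3): turn L to E, flip to white, move to (2,4). |black|=3
Step 6: on WHITE (2,4): turn R to S, flip to black, move to (3,4). |black|=4
Step 7: on WHITE (3,4): turn R to W, flip to black, move to (3,3). |black|=5
Step 8: on WHITE (3,3): turn R to N, flip to black, move to (2,3). |black|=6
Step 9: on WHITE (2,3): turn R to E, flip to black, move to (2,4). |black|=7
Step 10: on BLACK (2,4): turn L to N, flip to white, move to (1,4). |black|=6
Step 11: on WHITE (1,4): turn R to E, flip to black, move to (1,5). |black|=7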